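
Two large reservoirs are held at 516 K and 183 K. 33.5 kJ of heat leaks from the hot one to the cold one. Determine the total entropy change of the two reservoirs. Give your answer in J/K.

ΔS_hot = −Q/T_H = −33500/516 = -64.92 J/K and ΔS_cold = +Q/T_C = 33500/183 = 183.1 J/K.
ΔS_total = -64.92 + 183.1 = 118 J/K, positive as the second law requires.

ΔS_total = 118 J/K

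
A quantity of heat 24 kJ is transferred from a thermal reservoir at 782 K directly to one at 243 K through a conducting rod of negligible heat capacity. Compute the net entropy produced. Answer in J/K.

ΔS_hot = −Q/T_H = −24000/782 = -30.69 J/K and ΔS_cold = +Q/T_C = 24000/243 = 98.77 J/K.
ΔS_total = -30.69 + 98.77 = 68.1 J/K, positive as the second law requires.

ΔS_total = 68.1 J/K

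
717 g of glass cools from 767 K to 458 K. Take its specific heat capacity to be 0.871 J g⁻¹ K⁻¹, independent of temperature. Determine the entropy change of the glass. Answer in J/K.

ΔS = -322 J/K

ΔS = ∫dQ_rev/T = m c ln(T₂/T₁) = 717 × 0.871 × ln(458/767) = -322 J/K.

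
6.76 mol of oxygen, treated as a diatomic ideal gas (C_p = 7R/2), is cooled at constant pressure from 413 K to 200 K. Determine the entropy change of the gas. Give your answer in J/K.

ΔS = -143 J/K

At constant pressure, ΔS = nC_p ln(T₂/T₁) with C_p = 7R/2 = 29.1 J mol⁻¹ K⁻¹.
ΔS = 6.76 × 29.1 × ln(200/413) = -143 J/K.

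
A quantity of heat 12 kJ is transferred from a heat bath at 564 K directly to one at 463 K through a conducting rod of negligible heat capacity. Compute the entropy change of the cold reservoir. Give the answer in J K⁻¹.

The cold reservoir gains heat Q, so ΔS_cold = +Q/T_C = 12000/463 = 25.9 J/K.

ΔS_cold = 25.9 J/K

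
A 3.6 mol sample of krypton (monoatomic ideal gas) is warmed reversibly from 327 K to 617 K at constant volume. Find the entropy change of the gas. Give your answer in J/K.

At constant volume, ΔS = nC_V ln(T₂/T₁) with C_V = 3R/2 = 12.47 J mol⁻¹ K⁻¹.
ΔS = 3.6 × 12.47 × ln(617/327) = 28.5 J/K.

ΔS = 28.5 J/K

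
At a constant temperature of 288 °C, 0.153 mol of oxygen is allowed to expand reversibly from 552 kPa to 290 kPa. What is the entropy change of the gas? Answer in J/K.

For an isothermal ideal gas ΔS_gas = nR ln(P₁/P₂) = 0.153 × 8.314 × ln(552/290) = 0.819 J/K.

ΔS_gas = 0.819 J/K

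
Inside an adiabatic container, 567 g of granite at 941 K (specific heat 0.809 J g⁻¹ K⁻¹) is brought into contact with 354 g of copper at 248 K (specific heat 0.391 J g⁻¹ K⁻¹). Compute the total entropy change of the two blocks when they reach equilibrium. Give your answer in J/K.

Energy balance: T_f = (m₁c₁T₁ + m₂c₂T₂)/(m₁c₁ + m₂c₂) = 780.36 K.
ΔS₁ = m₁c₁ ln(T_f/T₁) = 458.703 × ln(780.36/941) = -85.86 J/K.
ΔS₂ = m₂c₂ ln(T_f/T₂) = 138.414 × ln(780.36/248) = 158.7 J/K.
ΔS_total = -85.86 + 158.7 = 72.8 J/K.

ΔS_total = 72.8 J/K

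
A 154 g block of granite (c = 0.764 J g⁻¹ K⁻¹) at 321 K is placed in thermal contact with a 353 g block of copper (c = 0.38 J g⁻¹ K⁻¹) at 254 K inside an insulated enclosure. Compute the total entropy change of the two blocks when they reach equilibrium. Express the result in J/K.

ΔS_total = 1.72 J/K

Energy balance: T_f = (m₁c₁T₁ + m₂c₂T₂)/(m₁c₁ + m₂c₂) = 285.31 K.
ΔS₁ = m₁c₁ ln(T_f/T₁) = 117.656 × ln(285.31/321) = -13.87 J/K.
ΔS₂ = m₂c₂ ln(T_f/T₂) = 134.14 × ln(285.31/254) = 15.59 J/K.
ΔS_total = -13.87 + 15.59 = 1.72 J/K.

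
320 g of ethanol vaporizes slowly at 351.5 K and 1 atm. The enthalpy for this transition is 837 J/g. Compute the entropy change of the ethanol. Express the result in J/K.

Heat absorbed by the substance: Q = mL = 320 × 837 = 267840 J.
At constant T, ΔS = Q_rev/T = 267840 / 351.5 = 762 J/K.

ΔS = 762 J/K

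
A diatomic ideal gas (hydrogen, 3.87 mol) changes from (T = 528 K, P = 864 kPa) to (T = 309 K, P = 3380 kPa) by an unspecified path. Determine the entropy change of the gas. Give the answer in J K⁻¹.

ΔS = -104 J/K

ΔS = nC_p ln(T₂/T₁) − nR ln(P₂/P₁), with C_p = 7R/2 = 29.1 J mol⁻¹ K⁻¹ for a diatomic ideal gas.
ΔS = 3.87 × [29.1 × ln(309/528) − 8.314 × ln(3380/864)] = -104 J/K.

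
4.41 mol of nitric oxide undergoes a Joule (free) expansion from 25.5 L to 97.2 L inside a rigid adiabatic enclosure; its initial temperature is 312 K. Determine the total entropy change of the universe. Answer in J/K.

For an ideal gas in free expansion Q = 0 and W = 0, so T is unchanged.
Entropy is a state function; using a reversible isothermal path, ΔS_gas = nR ln(V₂/V₁) = 4.41 × 8.314 × ln(97.2/25.5) = 49.1 J/K.
The insulated surroundings exchange no heat, so ΔS_surr = 0 and ΔS_universe = ΔS_gas.

ΔS_universe = 49.1 J/K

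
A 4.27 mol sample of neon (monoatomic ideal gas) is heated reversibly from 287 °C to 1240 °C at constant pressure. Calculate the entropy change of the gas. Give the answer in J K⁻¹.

In kelvin: T₁ = 560.15 K, T₂ = 1513.15 K. At constant pressure, ΔS = nC_p ln(T₂/T₁) with C_p = 5R/2 = 20.79 J mol⁻¹ K⁻¹.
ΔS = 4.27 × 20.79 × ln(1513.15/560.15) = 88.2 J/K.

ΔS = 88.2 J/K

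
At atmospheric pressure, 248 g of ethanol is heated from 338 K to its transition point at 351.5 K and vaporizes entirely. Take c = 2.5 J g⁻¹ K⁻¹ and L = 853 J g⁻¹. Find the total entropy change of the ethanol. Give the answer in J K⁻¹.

Warming step: ΔS₁ = m c ln(T_tr/T_i) = 248 × 2.5 × ln(351.5/338) = 24.28 J/K.
Phase change: ΔS₂ = +mL/T_tr = 248 × 853 / 351.5 = 601.8 J/K.
ΔS_total = (24.28) + (601.8) = 626 J/K.

ΔS = 626 J/K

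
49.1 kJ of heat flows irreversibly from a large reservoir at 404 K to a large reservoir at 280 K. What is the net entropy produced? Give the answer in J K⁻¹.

ΔS_total = 53.8 J/K

ΔS_hot = −Q/T_H = −49100/404 = -121.53 J/K and ΔS_cold = +Q/T_C = 49100/280 = 175.36 J/K.
ΔS_total = -121.53 + 175.36 = 53.8 J/K, positive as the second law requires.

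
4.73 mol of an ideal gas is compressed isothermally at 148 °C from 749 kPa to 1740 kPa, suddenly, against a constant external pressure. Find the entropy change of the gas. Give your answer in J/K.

ΔS_gas = -33.1 J/K

Entropy is a state function, so ΔS_gas depends only on the end states.
For an isothermal ideal gas ΔS_gas = nR ln(P₁/P₂) = 4.73 × 8.314 × ln(749/1740) = -33.1 J/K.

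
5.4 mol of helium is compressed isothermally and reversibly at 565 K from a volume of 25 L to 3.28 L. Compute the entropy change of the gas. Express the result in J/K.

ΔS_gas = -91.2 J/K

For an isothermal ideal gas ΔS_gas = nR ln(V₂/V₁) = 5.4 × 8.314 × ln(3.28/25) = -91.2 J/K.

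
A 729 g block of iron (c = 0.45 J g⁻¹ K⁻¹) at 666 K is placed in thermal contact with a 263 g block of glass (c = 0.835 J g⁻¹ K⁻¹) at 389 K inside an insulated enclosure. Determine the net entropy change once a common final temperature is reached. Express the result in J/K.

ΔS_total = 18.2 J/K

Energy balance: T_f = (m₁c₁T₁ + m₂c₂T₂)/(m₁c₁ + m₂c₂) = 554.93 K.
ΔS₁ = m₁c₁ ln(T_f/T₁) = 328.05 × ln(554.93/666) = -59.85 J/K.
ΔS₂ = m₂c₂ ln(T_f/T₂) = 219.605 × ln(554.93/389) = 78.02 J/K.
ΔS_total = -59.85 + 78.02 = 18.2 J/K.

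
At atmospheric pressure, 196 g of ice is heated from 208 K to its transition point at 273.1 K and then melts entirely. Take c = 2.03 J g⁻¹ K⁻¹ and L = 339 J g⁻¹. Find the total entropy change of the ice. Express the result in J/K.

Warming step: ΔS₁ = m c ln(T_tr/T_i) = 196 × 2.03 × ln(273.1/208) = 108.3 J/K.
Phase change: ΔS₂ = +mL/T_tr = 196 × 339 / 273.1 = 243.3 J/K.
ΔS_total = (108.3) + (243.3) = 352 J/K.

ΔS = 352 J/K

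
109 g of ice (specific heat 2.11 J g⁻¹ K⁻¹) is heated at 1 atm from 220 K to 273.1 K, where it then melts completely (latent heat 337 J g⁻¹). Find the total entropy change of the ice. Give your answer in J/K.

Warming step: ΔS₁ = m c ln(T_tr/T_i) = 109 × 2.11 × ln(273.1/220) = 49.73 J/K.
Phase change: ΔS₂ = +mL/T_tr = 109 × 337 / 273.1 = 134.5 J/K.
ΔS_total = (49.73) + (134.5) = 184 J/K.

ΔS = 184 J/K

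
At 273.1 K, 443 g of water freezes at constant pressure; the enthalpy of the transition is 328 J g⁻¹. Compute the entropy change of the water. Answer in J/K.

ΔS = -532 J/K

Heat released by the substance: Q = −mL = −443 × 328 = −145304 J.
At constant T, ΔS = Q_rev/T = −145304 / 273.1 = -532 J/K.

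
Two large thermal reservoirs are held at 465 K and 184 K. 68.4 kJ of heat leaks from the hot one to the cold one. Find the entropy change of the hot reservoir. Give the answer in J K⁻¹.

ΔS_hot = -147 J/K

The hot reservoir loses heat Q, so ΔS_hot = −Q/T_H = −68400/465 = -147 J/K.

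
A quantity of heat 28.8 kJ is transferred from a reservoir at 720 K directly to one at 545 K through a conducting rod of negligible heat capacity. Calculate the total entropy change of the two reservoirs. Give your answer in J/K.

ΔS_total = 12.8 J/K

ΔS_hot = −Q/T_H = −28800/720 = -40 J/K and ΔS_cold = +Q/T_C = 28800/545 = 52.84 J/K.
ΔS_total = -40 + 52.84 = 12.8 J/K, positive as the second law requires.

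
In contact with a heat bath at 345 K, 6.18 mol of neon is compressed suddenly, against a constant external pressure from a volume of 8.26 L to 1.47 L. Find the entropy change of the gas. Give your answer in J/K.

ΔS_gas = -88.7 J/K

Entropy is a state function, so ΔS_gas depends only on the end states.
For an isothermal ideal gas ΔS_gas = nR ln(V₂/V₁) = 6.18 × 8.314 × ln(1.47/8.26) = -88.7 J/K.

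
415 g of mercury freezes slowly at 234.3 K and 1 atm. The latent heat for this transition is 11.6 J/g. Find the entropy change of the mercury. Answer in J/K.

ΔS = -20.5 J/K

Heat released by the substance: Q = −mL = −415 × 11.6 = −4814 J.
At constant T, ΔS = Q_rev/T = −4814 / 234.3 = -20.5 J/K.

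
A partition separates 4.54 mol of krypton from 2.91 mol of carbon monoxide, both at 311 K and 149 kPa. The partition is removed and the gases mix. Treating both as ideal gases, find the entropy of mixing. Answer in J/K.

ΔS_mix = 41.4 J/K

Mole fractions: x_A = 4.54/7.45 = 0.609, x_B = 0.391.
ΔS_mix = −R(n_A ln x_A + n_B ln x_B) = −8.314 × (4.54 ln 0.609 + 2.91 ln 0.391) = 41.4 J/K.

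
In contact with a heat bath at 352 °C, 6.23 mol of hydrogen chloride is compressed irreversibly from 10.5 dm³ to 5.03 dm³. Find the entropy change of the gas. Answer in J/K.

Entropy is a state function, so ΔS_gas depends only on the end states.
For an isothermal ideal gas ΔS_gas = nR ln(V₂/V₁) = 6.23 × 8.314 × ln(5.03/10.5) = -38.1 J/K.

ΔS_gas = -38.1 J/K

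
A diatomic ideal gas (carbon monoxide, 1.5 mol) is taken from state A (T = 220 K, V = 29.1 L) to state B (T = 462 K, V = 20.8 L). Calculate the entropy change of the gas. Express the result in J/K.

Entropy is a state function: ΔS = nC_V ln(T₂/T₁) + nR ln(V₂/V₁), with C_V = 5R/2 = 20.79 J mol⁻¹ K⁻¹ for a diatomic ideal gas.
ΔS = 1.5 × [20.79 × ln(462/220) + 8.314 × ln(20.8/29.1)] = 18.9 J/K.

ΔS = 18.9 J/K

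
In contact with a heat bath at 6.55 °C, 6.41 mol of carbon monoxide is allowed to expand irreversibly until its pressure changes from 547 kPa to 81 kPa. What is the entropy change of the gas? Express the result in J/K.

Entropy is a state function, so ΔS_gas depends only on the end states.
For an isothermal ideal gas ΔS_gas = nR ln(P₁/P₂) = 6.41 × 8.314 × ln(547/81) = 102 J/K.

ΔS_gas = 102 J/K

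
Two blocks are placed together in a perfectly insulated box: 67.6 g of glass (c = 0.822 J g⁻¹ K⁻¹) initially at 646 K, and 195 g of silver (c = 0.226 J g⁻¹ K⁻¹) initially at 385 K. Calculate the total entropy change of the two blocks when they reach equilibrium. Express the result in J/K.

Energy balance: T_f = (m₁c₁T₁ + m₂c₂T₂)/(m₁c₁ + m₂c₂) = 530.56 K.
ΔS₁ = m₁c₁ ln(T_f/T₁) = 55.5672 × ln(530.56/646) = -10.94 J/K.
ΔS₂ = m₂c₂ ln(T_f/T₂) = 44.07 × ln(530.56/385) = 14.13 J/K.
ΔS_total = -10.94 + 14.13 = 3.19 J/K.

ΔS_total = 3.19 J/K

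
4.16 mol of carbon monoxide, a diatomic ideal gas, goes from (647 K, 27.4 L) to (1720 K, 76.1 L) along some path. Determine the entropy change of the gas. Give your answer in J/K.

ΔS = 120 J/K

Entropy is a state function: ΔS = nC_V ln(T₂/T₁) + nR ln(V₂/V₁), with C_V = 5R/2 = 20.79 J mol⁻¹ K⁻¹ for a diatomic ideal gas.
ΔS = 4.16 × [20.79 × ln(1720/647) + 8.314 × ln(76.1/27.4)] = 120 J/K.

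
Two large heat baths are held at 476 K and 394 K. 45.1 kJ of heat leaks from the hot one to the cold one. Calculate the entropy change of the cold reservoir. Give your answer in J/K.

The cold reservoir gains heat Q, so ΔS_cold = +Q/T_C = 45100/394 = 114 J/K.

ΔS_cold = 114 J/K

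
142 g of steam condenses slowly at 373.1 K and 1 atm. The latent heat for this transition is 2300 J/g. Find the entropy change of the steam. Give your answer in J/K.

Heat released by the substance: Q = −mL = −142 × 2300 = −326600 J.
At constant T, ΔS = Q_rev/T = −326600 / 373.1 = -875 J/K.

ΔS = -875 J/K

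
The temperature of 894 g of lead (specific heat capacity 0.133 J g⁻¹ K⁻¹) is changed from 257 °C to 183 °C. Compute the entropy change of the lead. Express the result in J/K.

In kelvin: T₁ = 530.15 K, T₂ = 456.15 K. ΔS = ∫dQ_rev/T = m c ln(T₂/T₁) = 894 × 0.133 × ln(456.15/530.15) = -17.9 J/K.

ΔS = -17.9 J/K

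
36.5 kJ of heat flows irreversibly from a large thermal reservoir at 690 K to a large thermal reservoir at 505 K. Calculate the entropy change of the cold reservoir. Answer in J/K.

The cold reservoir gains heat Q, so ΔS_cold = +Q/T_C = 36500/505 = 72.3 J/K.

ΔS_cold = 72.3 J/K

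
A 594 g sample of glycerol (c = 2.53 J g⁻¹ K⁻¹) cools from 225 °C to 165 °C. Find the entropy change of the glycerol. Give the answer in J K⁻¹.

ΔS = -193 J/K

In kelvin: T₁ = 498.15 K, T₂ = 438.15 K. ΔS = ∫dQ_rev/T = m c ln(T₂/T₁) = 594 × 2.53 × ln(438.15/498.15) = -193 J/K.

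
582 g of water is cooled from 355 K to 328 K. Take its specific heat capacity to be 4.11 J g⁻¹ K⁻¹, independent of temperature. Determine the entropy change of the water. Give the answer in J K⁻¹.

ΔS = -189 J/K

ΔS = ∫dQ_rev/T = m c ln(T₂/T₁) = 582 × 4.11 × ln(328/355) = -189 J/K.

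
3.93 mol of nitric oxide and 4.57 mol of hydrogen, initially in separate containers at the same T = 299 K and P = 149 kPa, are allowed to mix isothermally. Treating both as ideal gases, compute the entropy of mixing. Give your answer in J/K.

Mole fractions: x_A = 3.93/8.5 = 0.462, x_B = 0.538.
ΔS_mix = −R(n_A ln x_A + n_B ln x_B) = −8.314 × (3.93 ln 0.462 + 4.57 ln 0.538) = 48.8 J/K.

ΔS_mix = 48.8 J/K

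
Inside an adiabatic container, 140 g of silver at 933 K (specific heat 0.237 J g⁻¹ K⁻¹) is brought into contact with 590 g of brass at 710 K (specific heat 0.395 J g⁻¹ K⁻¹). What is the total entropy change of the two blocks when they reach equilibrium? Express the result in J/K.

ΔS_total = 1.16 J/K

Energy balance: T_f = (m₁c₁T₁ + m₂c₂T₂)/(m₁c₁ + m₂c₂) = 737.79 K.
ΔS₁ = m₁c₁ ln(T_f/T₁) = 33.18 × ln(737.79/933) = -7.789 J/K.
ΔS₂ = m₂c₂ ln(T_f/T₂) = 233.05 × ln(737.79/710) = 8.949 J/K.
ΔS_total = -7.789 + 8.949 = 1.16 J/K.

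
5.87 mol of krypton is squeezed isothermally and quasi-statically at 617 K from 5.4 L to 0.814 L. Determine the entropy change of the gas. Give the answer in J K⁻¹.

For an isothermal ideal gas ΔS_gas = nR ln(V₂/V₁) = 5.87 × 8.314 × ln(0.814/5.4) = -92.3 J/K.

ΔS_gas = -92.3 J/K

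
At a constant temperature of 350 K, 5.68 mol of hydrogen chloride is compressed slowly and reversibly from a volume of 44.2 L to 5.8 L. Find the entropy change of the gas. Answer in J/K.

For an isothermal ideal gas ΔS_gas = nR ln(V₂/V₁) = 5.68 × 8.314 × ln(5.8/44.2) = -95.9 J/K.

ΔS_gas = -95.9 J/K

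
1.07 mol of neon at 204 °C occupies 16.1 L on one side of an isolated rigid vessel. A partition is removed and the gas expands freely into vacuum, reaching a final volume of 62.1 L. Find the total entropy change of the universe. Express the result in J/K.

For an ideal gas in free expansion Q = 0 and W = 0, so T is unchanged.
Entropy is a state function; using a reversible isothermal path, ΔS_gas = nR ln(V₂/V₁) = 1.07 × 8.314 × ln(62.1/16.1) = 12 J/K.
The insulated surroundings exchange no heat, so ΔS_surr = 0 and ΔS_universe = ΔS_gas.

ΔS_universe = 12 J/K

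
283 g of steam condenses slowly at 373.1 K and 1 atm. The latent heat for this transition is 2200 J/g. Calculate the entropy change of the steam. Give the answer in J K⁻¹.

ΔS = -1670 J/K

Heat released by the substance: Q = −mL = −283 × 2200 = −622600 J.
At constant T, ΔS = Q_rev/T = −622600 / 373.1 = -1670 J/K.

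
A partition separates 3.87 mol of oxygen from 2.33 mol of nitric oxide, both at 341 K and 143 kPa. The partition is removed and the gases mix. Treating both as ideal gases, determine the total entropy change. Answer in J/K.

ΔS_mix = 34.1 J/K

Mole fractions: x_A = 3.87/6.2 = 0.624, x_B = 0.376.
ΔS_mix = −R(n_A ln x_A + n_B ln x_B) = −8.314 × (3.87 ln 0.624 + 2.33 ln 0.376) = 34.1 J/K.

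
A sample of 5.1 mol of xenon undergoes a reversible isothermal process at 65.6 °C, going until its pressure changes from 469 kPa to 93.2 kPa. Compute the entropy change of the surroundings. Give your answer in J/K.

ΔS_surr = -68.5 J/K

For an isothermal ideal gas ΔS_gas = nR ln(P₁/P₂) = 5.1 × 8.314 × ln(469/93.2) = 68.5 J/K.
The process is reversible, so ΔS_surr = −ΔS_gas = -68.5 J/K and ΔS_universe = 0.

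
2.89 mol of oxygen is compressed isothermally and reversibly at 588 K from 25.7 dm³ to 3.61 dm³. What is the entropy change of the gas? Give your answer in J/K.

ΔS_gas = -47.2 J/K

For an isothermal ideal gas ΔS_gas = nR ln(V₂/V₁) = 2.89 × 8.314 × ln(3.61/25.7) = -47.2 J/K.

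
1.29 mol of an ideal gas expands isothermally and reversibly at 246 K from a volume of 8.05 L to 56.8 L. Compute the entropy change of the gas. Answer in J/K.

For an isothermal ideal gas ΔS_gas = nR ln(V₂/V₁) = 1.29 × 8.314 × ln(56.8/8.05) = 21 J/K.

ΔS_gas = 21 J/K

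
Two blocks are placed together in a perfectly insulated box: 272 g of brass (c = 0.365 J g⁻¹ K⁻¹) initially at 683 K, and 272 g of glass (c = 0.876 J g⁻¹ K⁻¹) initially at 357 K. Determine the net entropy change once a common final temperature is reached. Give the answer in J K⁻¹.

Energy balance: T_f = (m₁c₁T₁ + m₂c₂T₂)/(m₁c₁ + m₂c₂) = 452.88 K.
ΔS₁ = m₁c₁ ln(T_f/T₁) = 99.28 × ln(452.88/683) = -40.79 J/K.
ΔS₂ = m₂c₂ ln(T_f/T₂) = 238.272 × ln(452.88/357) = 56.68 J/K.
ΔS_total = -40.79 + 56.68 = 15.9 J/K.

ΔS_total = 15.9 J/K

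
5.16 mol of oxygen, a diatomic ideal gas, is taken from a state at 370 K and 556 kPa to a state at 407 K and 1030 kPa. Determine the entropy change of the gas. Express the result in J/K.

ΔS = nC_p ln(T₂/T₁) − nR ln(P₂/P₁), with C_p = 7R/2 = 29.1 J mol⁻¹ K⁻¹ for a diatomic ideal gas.
ΔS = 5.16 × [29.1 × ln(407/370) − 8.314 × ln(1030/556)] = -12.1 J/K.

ΔS = -12.1 J/K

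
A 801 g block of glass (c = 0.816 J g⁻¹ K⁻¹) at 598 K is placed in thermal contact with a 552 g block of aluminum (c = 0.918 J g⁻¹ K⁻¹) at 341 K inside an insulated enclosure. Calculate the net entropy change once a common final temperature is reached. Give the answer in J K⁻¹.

Energy balance: T_f = (m₁c₁T₁ + m₂c₂T₂)/(m₁c₁ + m₂c₂) = 485.77 K.
ΔS₁ = m₁c₁ ln(T_f/T₁) = 653.616 × ln(485.77/598) = -135.9 J/K.
ΔS₂ = m₂c₂ ln(T_f/T₂) = 506.736 × ln(485.77/341) = 179.3 J/K.
ΔS_total = -135.9 + 179.3 = 43.4 J/K.

ΔS_total = 43.4 J/K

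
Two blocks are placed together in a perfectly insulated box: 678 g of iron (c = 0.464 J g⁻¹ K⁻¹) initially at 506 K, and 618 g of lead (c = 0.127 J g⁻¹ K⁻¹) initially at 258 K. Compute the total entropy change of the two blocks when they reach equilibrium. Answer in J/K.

Energy balance: T_f = (m₁c₁T₁ + m₂c₂T₂)/(m₁c₁ + m₂c₂) = 456.48 K.
ΔS₁ = m₁c₁ ln(T_f/T₁) = 314.592 × ln(456.48/506) = -32.4 J/K.
ΔS₂ = m₂c₂ ln(T_f/T₂) = 78.486 × ln(456.48/258) = 44.78 J/K.
ΔS_total = -32.4 + 44.78 = 12.4 J/K.

ΔS_total = 12.4 J/K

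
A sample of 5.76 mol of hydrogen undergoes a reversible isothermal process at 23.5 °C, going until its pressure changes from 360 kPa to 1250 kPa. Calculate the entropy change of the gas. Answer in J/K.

For an isothermal ideal gas ΔS_gas = nR ln(P₁/P₂) = 5.76 × 8.314 × ln(360/1250) = -59.6 J/K.

ΔS_gas = -59.6 J/K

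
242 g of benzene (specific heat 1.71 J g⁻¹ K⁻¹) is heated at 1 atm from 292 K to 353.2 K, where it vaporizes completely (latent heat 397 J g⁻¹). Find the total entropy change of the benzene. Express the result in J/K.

Warming step: ΔS₁ = m c ln(T_tr/T_i) = 242 × 1.71 × ln(353.2/292) = 78.74 J/K.
Phase change: ΔS₂ = +mL/T_tr = 242 × 397 / 353.2 = 272 J/K.
ΔS_total = (78.74) + (272) = 351 J/K.

ΔS = 351 J/K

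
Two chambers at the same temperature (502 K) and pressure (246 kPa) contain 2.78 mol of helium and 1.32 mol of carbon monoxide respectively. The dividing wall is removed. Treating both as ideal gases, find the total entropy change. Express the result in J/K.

Mole fractions: x_A = 2.78/4.1 = 0.678, x_B = 0.322.
ΔS_mix = −R(n_A ln x_A + n_B ln x_B) = −8.314 × (2.78 ln 0.678 + 1.32 ln 0.322) = 21.4 J/K.

ΔS_mix = 21.4 J/K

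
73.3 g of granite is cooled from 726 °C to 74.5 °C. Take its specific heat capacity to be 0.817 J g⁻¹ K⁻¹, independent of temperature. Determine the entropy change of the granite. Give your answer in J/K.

In kelvin: T₁ = 999.15 K, T₂ = 347.65 K. ΔS = ∫dQ_rev/T = m c ln(T₂/T₁) = 73.3 × 0.817 × ln(347.65/999.15) = -63.2 J/K.

ΔS = -63.2 J/K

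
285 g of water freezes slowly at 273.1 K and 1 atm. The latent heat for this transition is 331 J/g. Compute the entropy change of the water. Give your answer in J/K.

ΔS = -345 J/K

Heat released by the substance: Q = −mL = −285 × 331 = −94335 J.
At constant T, ΔS = Q_rev/T = −94335 / 273.1 = -345 J/K.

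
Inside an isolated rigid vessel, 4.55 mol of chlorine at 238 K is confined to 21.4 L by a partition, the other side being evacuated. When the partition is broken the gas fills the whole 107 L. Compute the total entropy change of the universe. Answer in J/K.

No heat is exchanged and no work is done, so the ideal-gas temperature stays constant.
Entropy is a state function; using a reversible isothermal path, ΔS_gas = nR ln(V₂/V₁) = 4.55 × 8.314 × ln(107/21.4) = 60.9 J/K.
The insulated surroundings exchange no heat, so ΔS_surr = 0 and ΔS_universe = ΔS_gas.

ΔS_universe = 60.9 J/K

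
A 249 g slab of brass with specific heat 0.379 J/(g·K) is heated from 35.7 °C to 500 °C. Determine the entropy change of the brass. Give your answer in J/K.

ΔS = 86.6 J/K

In kelvin: T₁ = 308.85 K, T₂ = 773.15 K. ΔS = ∫dQ_rev/T = m c ln(T₂/T₁) = 249 × 0.379 × ln(773.15/308.85) = 86.6 J/K.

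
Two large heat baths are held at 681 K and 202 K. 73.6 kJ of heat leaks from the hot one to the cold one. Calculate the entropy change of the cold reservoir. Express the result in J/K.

ΔS_cold = 364 J/K

The cold reservoir gains heat Q, so ΔS_cold = +Q/T_C = 73600/202 = 364 J/K.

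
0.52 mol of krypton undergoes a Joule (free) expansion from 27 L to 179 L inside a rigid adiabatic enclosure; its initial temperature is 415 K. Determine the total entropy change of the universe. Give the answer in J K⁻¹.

ΔS_universe = 8.18 J/K

No heat is exchanged and no work is done, so the ideal-gas temperature stays constant.
Entropy is a state function; using a reversible isothermal path, ΔS_gas = nR ln(V₂/V₁) = 0.52 × 8.314 × ln(179/27) = 8.18 J/K.
The insulated surroundings exchange no heat, so ΔS_surr = 0 and ΔS_universe = ΔS_gas.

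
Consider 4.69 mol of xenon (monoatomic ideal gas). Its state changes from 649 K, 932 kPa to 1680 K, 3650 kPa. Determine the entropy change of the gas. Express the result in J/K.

ΔS = 39.5 J/K

ΔS = nC_p ln(T₂/T₁) − nR ln(P₂/P₁), with C_p = 5R/2 = 20.79 J mol⁻¹ K⁻¹ for a monoatomic ideal gas.
ΔS = 4.69 × [20.79 × ln(1680/649) − 8.314 × ln(3650/932)] = 39.5 J/K.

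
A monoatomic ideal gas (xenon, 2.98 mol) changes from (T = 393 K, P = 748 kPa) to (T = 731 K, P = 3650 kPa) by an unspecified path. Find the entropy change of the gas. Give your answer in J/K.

ΔS = -0.832 J/K

ΔS = nC_p ln(T₂/T₁) − nR ln(P₂/P₁), with C_p = 5R/2 = 20.79 J mol⁻¹ K⁻¹ for a monoatomic ideal gas.
ΔS = 2.98 × [20.79 × ln(731/393) − 8.314 × ln(3650/748)] = -0.832 J/K.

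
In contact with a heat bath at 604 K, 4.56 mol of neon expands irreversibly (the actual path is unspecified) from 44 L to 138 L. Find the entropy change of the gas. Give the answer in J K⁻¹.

Entropy is a state function, so ΔS_gas depends only on the end states.
For an isothermal ideal gas ΔS_gas = nR ln(V₂/V₁) = 4.56 × 8.314 × ln(138/44) = 43.3 J/K.

ΔS_gas = 43.3 J/K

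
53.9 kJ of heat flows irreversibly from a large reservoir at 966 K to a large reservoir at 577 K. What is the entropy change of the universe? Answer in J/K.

ΔS_total = 37.6 J/K

ΔS_hot = −Q/T_H = −53900/966 = -55.8 J/K and ΔS_cold = +Q/T_C = 53900/577 = 93.41 J/K.
ΔS_total = -55.8 + 93.41 = 37.6 J/K, positive as the second law requires.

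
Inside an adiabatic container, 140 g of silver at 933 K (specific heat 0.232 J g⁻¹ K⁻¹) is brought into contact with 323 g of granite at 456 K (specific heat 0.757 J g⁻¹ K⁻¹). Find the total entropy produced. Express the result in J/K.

Energy balance: T_f = (m₁c₁T₁ + m₂c₂T₂)/(m₁c₁ + m₂c₂) = 511.93 K.
ΔS₁ = m₁c₁ ln(T_f/T₁) = 32.48 × ln(511.93/933) = -19.49 J/K.
ΔS₂ = m₂c₂ ln(T_f/T₂) = 244.511 × ln(511.93/456) = 28.29 J/K.
ΔS_total = -19.49 + 28.29 = 8.8 J/K.

ΔS_total = 8.8 J/K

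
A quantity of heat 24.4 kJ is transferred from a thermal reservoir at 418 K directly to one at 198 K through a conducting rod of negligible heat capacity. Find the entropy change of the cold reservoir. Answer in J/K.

ΔS_cold = 123 J/K

The cold reservoir gains heat Q, so ΔS_cold = +Q/T_C = 24400/198 = 123 J/K.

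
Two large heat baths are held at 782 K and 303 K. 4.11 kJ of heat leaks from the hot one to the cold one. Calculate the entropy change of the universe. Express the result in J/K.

ΔS_hot = −Q/T_H = −4110/782 = -5.2558 J/K and ΔS_cold = +Q/T_C = 4110/303 = 13.564 J/K.
ΔS_total = -5.2558 + 13.564 = 8.31 J/K, positive as the second law requires.

ΔS_total = 8.31 J/K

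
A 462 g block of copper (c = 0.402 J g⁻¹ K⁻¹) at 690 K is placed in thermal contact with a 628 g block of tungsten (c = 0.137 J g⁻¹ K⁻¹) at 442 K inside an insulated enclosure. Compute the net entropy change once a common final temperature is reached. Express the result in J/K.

Energy balance: T_f = (m₁c₁T₁ + m₂c₂T₂)/(m₁c₁ + m₂c₂) = 611.49 K.
ΔS₁ = m₁c₁ ln(T_f/T₁) = 185.724 × ln(611.49/690) = -22.44 J/K.
ΔS₂ = m₂c₂ ln(T_f/T₂) = 86.036 × ln(611.49/442) = 27.93 J/K.
ΔS_total = -22.44 + 27.93 = 5.49 J/K.

ΔS_total = 5.49 J/K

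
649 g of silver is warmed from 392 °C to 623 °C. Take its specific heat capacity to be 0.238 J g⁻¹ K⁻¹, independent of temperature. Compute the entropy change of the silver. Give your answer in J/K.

In kelvin: T₁ = 665.15 K, T₂ = 896.15 K. ΔS = ∫dQ_rev/T = m c ln(T₂/T₁) = 649 × 0.238 × ln(896.15/665.15) = 46 J/K.

ΔS = 46 J/K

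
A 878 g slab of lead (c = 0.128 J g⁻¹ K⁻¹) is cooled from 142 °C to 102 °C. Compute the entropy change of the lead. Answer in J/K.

ΔS = -11.4 J/K

In kelvin: T₁ = 415.15 K, T₂ = 375.15 K. ΔS = ∫dQ_rev/T = m c ln(T₂/T₁) = 878 × 0.128 × ln(375.15/415.15) = -11.4 J/K.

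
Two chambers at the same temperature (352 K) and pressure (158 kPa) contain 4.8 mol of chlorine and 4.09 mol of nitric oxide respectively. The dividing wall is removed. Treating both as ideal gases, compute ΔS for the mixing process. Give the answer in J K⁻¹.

ΔS_mix = 51 J/K

Mole fractions: x_A = 4.8/8.89 = 0.54, x_B = 0.46.
ΔS_mix = −R(n_A ln x_A + n_B ln x_B) = −8.314 × (4.8 ln 0.54 + 4.09 ln 0.46) = 51 J/K.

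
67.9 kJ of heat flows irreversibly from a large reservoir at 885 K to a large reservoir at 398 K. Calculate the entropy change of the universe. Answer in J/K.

ΔS_total = 93.9 J/K

ΔS_hot = −Q/T_H = −67900/885 = -76.72 J/K and ΔS_cold = +Q/T_C = 67900/398 = 170.6 J/K.
ΔS_total = -76.72 + 170.6 = 93.9 J/K, positive as the second law requires.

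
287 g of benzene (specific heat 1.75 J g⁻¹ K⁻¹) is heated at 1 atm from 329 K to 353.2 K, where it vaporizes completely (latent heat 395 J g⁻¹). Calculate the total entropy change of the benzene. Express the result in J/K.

ΔS = 357 J/K

Warming step: ΔS₁ = m c ln(T_tr/T_i) = 287 × 1.75 × ln(353.2/329) = 35.65 J/K.
Phase change: ΔS₂ = +mL/T_tr = 287 × 395 / 353.2 = 321 J/K.
ΔS_total = (35.65) + (321) = 357 J/K.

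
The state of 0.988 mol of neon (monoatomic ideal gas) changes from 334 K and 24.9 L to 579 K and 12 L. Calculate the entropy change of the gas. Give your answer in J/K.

Entropy is a state function: ΔS = nC_V ln(T₂/T₁) + nR ln(V₂/V₁), with C_V = 3R/2 = 12.47 J mol⁻¹ K⁻¹ for a monoatomic ideal gas.
ΔS = 0.988 × [12.47 × ln(579/334) + 8.314 × ln(12/24.9)] = 0.783 J/K.

ΔS = 0.783 J/K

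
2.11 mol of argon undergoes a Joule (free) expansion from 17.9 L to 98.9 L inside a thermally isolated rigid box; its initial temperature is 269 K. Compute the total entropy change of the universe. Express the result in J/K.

No heat is exchanged and no work is done, so the ideal-gas temperature stays constant.
Entropy is a state function; using a reversible isothermal path, ΔS_gas = nR ln(V₂/V₁) = 2.11 × 8.314 × ln(98.9/17.9) = 30 J/K.
The insulated surroundings exchange no heat, so ΔS_surr = 0 and ΔS_universe = ΔS_gas.

ΔS_universe = 30 J/K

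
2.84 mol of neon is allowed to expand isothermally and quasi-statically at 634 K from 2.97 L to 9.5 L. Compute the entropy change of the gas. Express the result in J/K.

ΔS_gas = 27.5 J/K

For an isothermal ideal gas ΔS_gas = nR ln(V₂/V₁) = 2.84 × 8.314 × ln(9.5/2.97) = 27.5 J/K.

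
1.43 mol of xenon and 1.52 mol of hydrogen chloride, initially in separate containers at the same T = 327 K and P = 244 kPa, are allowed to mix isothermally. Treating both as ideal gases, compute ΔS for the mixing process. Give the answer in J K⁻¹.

ΔS_mix = 17 J/K

Mole fractions: x_A = 1.43/2.95 = 0.485, x_B = 0.515.
ΔS_mix = −R(n_A ln x_A + n_B ln x_B) = −8.314 × (1.43 ln 0.485 + 1.52 ln 0.515) = 17 J/K.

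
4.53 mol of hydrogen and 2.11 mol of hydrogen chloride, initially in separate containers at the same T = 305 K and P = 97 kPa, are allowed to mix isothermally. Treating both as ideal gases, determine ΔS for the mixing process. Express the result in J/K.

Mole fractions: x_A = 4.53/6.64 = 0.682, x_B = 0.318.
ΔS_mix = −R(n_A ln x_A + n_B ln x_B) = −8.314 × (4.53 ln 0.682 + 2.11 ln 0.318) = 34.5 J/K.

ΔS_mix = 34.5 J/K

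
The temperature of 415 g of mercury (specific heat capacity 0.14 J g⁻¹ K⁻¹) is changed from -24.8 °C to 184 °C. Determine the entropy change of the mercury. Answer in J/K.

In kelvin: T₁ = 248.35 K, T₂ = 457.15 K. ΔS = ∫dQ_rev/T = m c ln(T₂/T₁) = 415 × 0.14 × ln(457.15/248.35) = 35.5 J/K.

ΔS = 35.5 J/K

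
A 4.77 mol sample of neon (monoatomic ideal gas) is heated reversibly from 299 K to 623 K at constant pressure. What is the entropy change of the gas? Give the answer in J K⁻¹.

At constant pressure, ΔS = nC_p ln(T₂/T₁) with C_p = 5R/2 = 20.79 J mol⁻¹ K⁻¹.
ΔS = 4.77 × 20.79 × ln(623/299) = 72.8 J/K.

ΔS = 72.8 J/K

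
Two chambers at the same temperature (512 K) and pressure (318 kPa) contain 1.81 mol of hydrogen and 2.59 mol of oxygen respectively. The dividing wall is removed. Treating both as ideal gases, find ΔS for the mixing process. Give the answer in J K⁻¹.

Mole fractions: x_A = 1.81/4.4 = 0.411, x_B = 0.589.
ΔS_mix = −R(n_A ln x_A + n_B ln x_B) = −8.314 × (1.81 ln 0.411 + 2.59 ln 0.589) = 24.8 J/K.

ΔS_mix = 24.8 J/K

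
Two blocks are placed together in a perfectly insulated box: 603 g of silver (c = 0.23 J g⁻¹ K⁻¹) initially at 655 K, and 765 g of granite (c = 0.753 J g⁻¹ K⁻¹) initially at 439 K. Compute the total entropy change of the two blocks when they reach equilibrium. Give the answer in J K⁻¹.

ΔS_total = 9.68 J/K

Energy balance: T_f = (m₁c₁T₁ + m₂c₂T₂)/(m₁c₁ + m₂c₂) = 480.91 K.
ΔS₁ = m₁c₁ ln(T_f/T₁) = 138.69 × ln(480.91/655) = -42.85 J/K.
ΔS₂ = m₂c₂ ln(T_f/T₂) = 576.045 × ln(480.91/439) = 52.53 J/K.
ΔS_total = -42.85 + 52.53 = 9.68 J/K.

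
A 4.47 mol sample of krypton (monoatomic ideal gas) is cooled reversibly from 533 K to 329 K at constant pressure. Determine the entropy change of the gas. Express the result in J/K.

ΔS = -44.8 J/K

At constant pressure, ΔS = nC_p ln(T₂/T₁) with C_p = 5R/2 = 20.79 J mol⁻¹ K⁻¹.
ΔS = 4.47 × 20.79 × ln(329/533) = -44.8 J/K.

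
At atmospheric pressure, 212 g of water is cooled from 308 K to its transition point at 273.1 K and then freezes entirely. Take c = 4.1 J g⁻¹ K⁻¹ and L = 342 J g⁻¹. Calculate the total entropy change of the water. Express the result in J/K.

Cooling step: ΔS₁ = m c ln(T_tr/T_i) = 212 × 4.1 × ln(273.1/308) = -104.5 J/K.
Phase change: ΔS₂ = −mL/T_tr = −212 × 342 / 273.1 = -265.5 J/K.
ΔS_total = (-104.5) + (-265.5) = -370 J/K.

ΔS = -370 J/K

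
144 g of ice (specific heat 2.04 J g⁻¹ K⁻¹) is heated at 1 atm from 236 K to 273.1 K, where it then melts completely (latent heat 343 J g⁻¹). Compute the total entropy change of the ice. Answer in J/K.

Warming step: ΔS₁ = m c ln(T_tr/T_i) = 144 × 2.04 × ln(273.1/236) = 42.89 J/K.
Phase change: ΔS₂ = +mL/T_tr = 144 × 343 / 273.1 = 180.9 J/K.
ΔS_total = (42.89) + (180.9) = 224 J/K.

ΔS = 224 J/K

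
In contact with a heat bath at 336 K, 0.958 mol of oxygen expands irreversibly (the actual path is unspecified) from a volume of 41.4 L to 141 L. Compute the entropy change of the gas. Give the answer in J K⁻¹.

Entropy is a state function, so ΔS_gas depends only on the end states.
For an isothermal ideal gas ΔS_gas = nR ln(V₂/V₁) = 0.958 × 8.314 × ln(141/41.4) = 9.76 J/K.

ΔS_gas = 9.76 J/K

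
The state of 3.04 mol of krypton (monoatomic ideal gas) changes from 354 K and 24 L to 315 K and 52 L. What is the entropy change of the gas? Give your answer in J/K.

Entropy is a state function: ΔS = nC_V ln(T₂/T₁) + nR ln(V₂/V₁), with C_V = 3R/2 = 12.47 J mol⁻¹ K⁻¹ for a monoatomic ideal gas.
ΔS = 3.04 × [12.47 × ln(315/354) + 8.314 × ln(52/24)] = 15.1 J/K.

ΔS = 15.1 J/K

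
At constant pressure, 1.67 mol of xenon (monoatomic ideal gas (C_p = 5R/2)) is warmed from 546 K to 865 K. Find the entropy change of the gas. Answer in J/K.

ΔS = 16 J/K

At constant pressure, ΔS = nC_p ln(T₂/T₁) with C_p = 5R/2 = 20.79 J mol⁻¹ K⁻¹.
ΔS = 1.67 × 20.79 × ln(865/546) = 16 J/K.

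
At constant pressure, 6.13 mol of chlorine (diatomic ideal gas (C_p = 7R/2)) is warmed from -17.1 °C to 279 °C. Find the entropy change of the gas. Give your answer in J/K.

ΔS = 137 J/K

In kelvin: T₁ = 256.05 K, T₂ = 552.15 K. At constant pressure, ΔS = nC_p ln(T₂/T₁) with C_p = 7R/2 = 29.1 J mol⁻¹ K⁻¹.
ΔS = 6.13 × 29.1 × ln(552.15/256.05) = 137 J/K.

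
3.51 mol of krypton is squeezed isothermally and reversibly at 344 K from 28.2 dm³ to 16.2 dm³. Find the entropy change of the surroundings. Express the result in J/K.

For an isothermal ideal gas ΔS_gas = nR ln(V₂/V₁) = 3.51 × 8.314 × ln(16.2/28.2) = -16.2 J/K.
The process is reversible, so ΔS_surr = −ΔS_gas = 16.2 J/K and ΔS_universe = 0.

ΔS_surr = 16.2 J/K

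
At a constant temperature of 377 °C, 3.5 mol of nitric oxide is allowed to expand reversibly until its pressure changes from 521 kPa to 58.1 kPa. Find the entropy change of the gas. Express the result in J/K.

ΔS_gas = 63.8 J/K

For an isothermal ideal gas ΔS_gas = nR ln(P₁/P₂) = 3.5 × 8.314 × ln(521/58.1) = 63.8 J/K.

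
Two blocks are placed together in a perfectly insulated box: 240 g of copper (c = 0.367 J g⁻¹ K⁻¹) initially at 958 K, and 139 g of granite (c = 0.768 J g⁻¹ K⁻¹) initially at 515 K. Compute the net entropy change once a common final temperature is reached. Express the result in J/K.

Energy balance: T_f = (m₁c₁T₁ + m₂c₂T₂)/(m₁c₁ + m₂c₂) = 715.27 K.
ΔS₁ = m₁c₁ ln(T_f/T₁) = 88.08 × ln(715.27/958) = -25.74 J/K.
ΔS₂ = m₂c₂ ln(T_f/T₂) = 106.752 × ln(715.27/515) = 35.07 J/K.
ΔS_total = -25.74 + 35.07 = 9.33 J/K.

ΔS_total = 9.33 J/K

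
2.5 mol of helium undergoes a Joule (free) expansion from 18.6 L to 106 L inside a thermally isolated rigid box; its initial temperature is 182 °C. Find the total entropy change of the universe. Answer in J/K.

For an ideal gas in free expansion Q = 0 and W = 0, so T is unchanged.
Entropy is a state function; using a reversible isothermal path, ΔS_gas = nR ln(V₂/V₁) = 2.5 × 8.314 × ln(106/18.6) = 36.2 J/K.
The insulated surroundings exchange no heat, so ΔS_surr = 0 and ΔS_universe = ΔS_gas.

ΔS_universe = 36.2 J/K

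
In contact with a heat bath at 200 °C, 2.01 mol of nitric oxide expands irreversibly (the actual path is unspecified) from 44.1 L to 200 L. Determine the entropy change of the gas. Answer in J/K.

ΔS_gas = 25.3 J/K

Entropy is a state function, so ΔS_gas depends only on the end states.
For an isothermal ideal gas ΔS_gas = nR ln(V₂/V₁) = 2.01 × 8.314 × ln(200/44.1) = 25.3 J/K.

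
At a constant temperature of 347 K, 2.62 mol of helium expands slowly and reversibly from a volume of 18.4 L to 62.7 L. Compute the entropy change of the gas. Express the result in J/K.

ΔS_gas = 26.7 J/K

For an isothermal ideal gas ΔS_gas = nR ln(V₂/V₁) = 2.62 × 8.314 × ln(62.7/18.4) = 26.7 J/K.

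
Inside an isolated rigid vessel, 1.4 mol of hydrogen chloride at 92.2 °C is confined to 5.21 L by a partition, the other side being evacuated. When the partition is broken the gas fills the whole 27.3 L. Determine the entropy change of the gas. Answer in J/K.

No heat is exchanged and no work is done, so the ideal-gas temperature stays constant.
Entropy is a state function; using a reversible isothermal path, ΔS_gas = nR ln(V₂/V₁) = 1.4 × 8.314 × ln(27.3/5.21) = 19.3 J/K.

ΔS_gas = 19.3 J/K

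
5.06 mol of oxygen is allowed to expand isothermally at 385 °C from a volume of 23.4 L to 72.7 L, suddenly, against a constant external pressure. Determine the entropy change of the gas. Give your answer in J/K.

Entropy is a state function, so ΔS_gas depends only on the end states.
For an isothermal ideal gas ΔS_gas = nR ln(V₂/V₁) = 5.06 × 8.314 × ln(72.7/23.4) = 47.7 J/K.

ΔS_gas = 47.7 J/K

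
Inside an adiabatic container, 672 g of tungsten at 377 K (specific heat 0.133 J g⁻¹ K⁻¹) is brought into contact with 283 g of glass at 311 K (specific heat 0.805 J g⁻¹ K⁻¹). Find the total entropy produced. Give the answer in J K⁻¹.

Energy balance: T_f = (m₁c₁T₁ + m₂c₂T₂)/(m₁c₁ + m₂c₂) = 329.6 K.
ΔS₁ = m₁c₁ ln(T_f/T₁) = 89.376 × ln(329.6/377) = -12.01 J/K.
ΔS₂ = m₂c₂ ln(T_f/T₂) = 227.815 × ln(329.6/311) = 13.23 J/K.
ΔS_total = -12.01 + 13.23 = 1.22 J/K.

ΔS_total = 1.22 J/K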